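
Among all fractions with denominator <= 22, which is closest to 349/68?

77/15

Expand x = 349/68 as a continued fraction with the Euclidean algorithm:
  349 = 5*68 + 9, so a_0 = 5.
  68 = 7*9 + 5, so a_1 = 7.
  9 = 1*5 + 4, so a_2 = 1.
  5 = 1*4 + 1, so a_3 = 1.
  4 = 4*1 + 0, so a_4 = 4.
so x = [5; 7, 1, 1, 4].
Convergents (p_i = a_i*p_{i-1} + p_{i-2}, q_i = a_i*q_{i-1} + q_{i-2} with p_{-2}=0, p_{-1}=1, q_{-2}=1, q_{-1}=0), until the denominator exceeds 22:
  i=0: a_0=5, p_0 = 5*1 + 0 = 5, q_0 = 5*0 + 1 = 1.
  i=1: a_1=7, p_1 = 7*5 + 1 = 36, q_1 = 7*1 + 0 = 7.
  i=2: a_2=1, p_2 = 1*36 + 5 = 41, q_2 = 1*7 + 1 = 8.
  i=3: a_3=1, p_3 = 1*41 + 36 = 77, q_3 = 1*8 + 7 = 15.
  i=4: a_4=4, p_4 = 4*77 + 41 = 349, q_4 = 4*15 + 8 = 68.
q_4 = 68 > 22, so the last convergent with denominator <= 22 is p_3/q_3 = 77/15.
The closest fraction with denominator <= 22 is either p_3/q_3 or the intermediate fraction (k*p_3 + p_2)/(k*q_3 + q_2) with the largest k >= 1 whose denominator stays <= 22; these approach x as k grows, and every other convergent or intermediate fraction in range is farther away.
Largest k: floor((22 - q_2)/q_3) = floor((22 - 8)/15) = 0.
Since k = 0, no intermediate fraction beyond p_3/q_3 has denominator <= 22, so the convergent 77/15 is the closest (its error is |349*15 - 77*68|/(68*15) = 1/1020).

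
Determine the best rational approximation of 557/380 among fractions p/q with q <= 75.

107/73

Expand x = 557/380 as a continued fraction with the Euclidean algorithm:
  557 = 1*380 + 177, so a_0 = 1.
  380 = 2*177 + 26, so a_1 = 2.
  177 = 6*26 + 21, so a_2 = 6.
  26 = 1*21 + 5, so a_3 = 1.
  21 = 4*5 + 1, so a_4 = 4.
  5 = 5*1 + 0, so a_5 = 5.
so x = [1; 2, 6, 1, 4, 5].
Convergents (p_i = a_i*p_{i-1} + p_{i-2}, q_i = a_i*q_{i-1} + q_{i-2} with p_{-2}=0, p_{-1}=1, q_{-2}=1, q_{-1}=0), until the denominator exceeds 75:
  i=0: a_0=1, p_0 = 1*1 + 0 = 1, q_0 = 1*0 + 1 = 1.
  i=1: a_1=2, p_1 = 2*1 + 1 = 3, q_1 = 2*1 + 0 = 2.
  i=2: a_2=6, p_2 = 6*3 + 1 = 19, q_2 = 6*2 + 1 = 13.
  i=3: a_3=1, p_3 = 1*19 + 3 = 22, q_3 = 1*13 + 2 = 15.
  i=4: a_4=4, p_4 = 4*22 + 19 = 107, q_4 = 4*15 + 13 = 73.
  i=5: a_5=5, p_5 = 5*107 + 22 = 557, q_5 = 5*73 + 15 = 380.
q_5 = 380 > 75, so the last convergent with denominator <= 75 is p_4/q_4 = 107/73.
The closest fraction with denominator <= 75 is either p_4/q_4 or the intermediate fraction (k*p_4 + p_3)/(k*q_4 + q_3) with the largest k >= 1 whose denominator stays <= 75; these approach x as k grows, and every other convergent or intermediate fraction in range is farther away.
Largest k: floor((75 - q_3)/q_4) = floor((75 - 15)/73) = 0.
Since k = 0, no intermediate fraction beyond p_4/q_4 has denominator <= 75, so the convergent 107/73 is the closest (its error is |557*73 - 107*380|/(380*73) = 1/27740).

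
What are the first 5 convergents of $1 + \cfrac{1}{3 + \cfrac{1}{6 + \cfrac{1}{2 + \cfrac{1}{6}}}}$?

1/1, 4/3, 25/19, 54/41, 349/265

Using the convergent recurrence p_i = a_i*p_{i-1} + p_{i-2}, q_i = a_i*q_{i-1} + q_{i-2} with p_{-2}=0, p_{-1}=1, q_{-2}=1, q_{-1}=0:
  i=0: a_0=1, p_0 = 1*1 + 0 = 1, q_0 = 1*0 + 1 = 1.
  i=1: a_1=3, p_1 = 3*1 + 1 = 4, q_1 = 3*1 + 0 = 3.
  i=2: a_2=6, p_2 = 6*4 + 1 = 25, q_2 = 6*3 + 1 = 19.
  i=3: a_3=2, p_3 = 2*25 + 4 = 54, q_3 = 2*19 + 3 = 41.
  i=4: a_4=6, p_4 = 6*54 + 25 = 349, q_4 = 6*41 + 19 = 265.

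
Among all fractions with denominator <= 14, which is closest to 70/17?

Expand x = 70/17 as a continued fraction with the Euclidean algorithm:
  70 = 4*17 + 2, so a_0 = 4.
  17 = 8*2 + 1, so a_1 = 8.
  2 = 2*1 + 0, so a_2 = 2.
so x = [4; 8, 2].
Convergents (p_i = a_i*p_{i-1} + p_{i-2}, q_i = a_i*q_{i-1} + q_{i-2} with p_{-2}=0, p_{-1}=1, q_{-2}=1, q_{-1}=0), until the denominator exceeds 14:
  i=0: a_0=4, p_0 = 4*1 + 0 = 4, q_0 = 4*0 + 1 = 1.
  i=1: a_1=8, p_1 = 8*4 + 1 = 33, q_1 = 8*1 + 0 = 8.
  i=2: a_2=2, p_2 = 2*33 + 4 = 70, q_2 = 2*8 + 1 = 17.
q_2 = 17 > 14, so the last convergent with denominator <= 14 is p_1/q_1 = 33/8.
The closest fraction with denominator <= 14 is either p_1/q_1 or the intermediate fraction (k*p_1 + p_0)/(k*q_1 + q_0) with the largest k >= 1 whose denominator stays <= 14; these approach x as k grows, and every other convergent or intermediate fraction in range is farther away.
Largest k: floor((14 - q_0)/q_1) = floor((14 - 1)/8) = 1.
That gives (1*33 + 4)/(1*8 + 1) = 37/9.
Compare the errors: |x - 33/8| = |70*8 - 33*17|/(17*8) = 1/136, and |x - 37/9| = |70*9 - 37*17|/(17*9) = 1/153.
Cross-multiplying, 1*136 = 136 < 153 = 1*153, so 1/153 is smaller: the intermediate fraction 37/9 is closer to x than 33/8.

37/9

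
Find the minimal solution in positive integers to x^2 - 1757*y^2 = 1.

(x, y) = (503, 12)

First expand sqrt(1757) as a continued fraction. With x_i = (sqrt(1757) + m_i)/d_i and (m_0, d_0) = (0, 1): a_0 = floor(sqrt(1757)) = 41, since 41^2 = 1681 <= 1757 < 1764 = 42^2.
Iterate m_{i+1} = d_i*a_i - m_i, d_{i+1} = (1757 - m_{i+1}^2)/d_i, a_{i+1} = floor((a_0 + m_{i+1})/d_{i+1}):
  m_1 = 1*41 - 0 = 41, d_1 = (1757 - 41^2)/1 = 76/1 = 76, a_1 = floor((41 + 41)/76) = 1.
  m_2 = 76*1 - 41 = 35, d_2 = (1757 - 35^2)/76 = 532/76 = 7, a_2 = floor((41 + 35)/7) = 10.
  m_3 = 7*10 - 35 = 35, d_3 = (1757 - 35^2)/7 = 532/7 = 76, a_3 = floor((41 + 35)/76) = 1.
  m_4 = 76*1 - 35 = 41, d_4 = (1757 - 41^2)/76 = 76/76 = 1, a_4 = floor((41 + 41)/1) = 82.
  m_5 = 1*82 - 41 = 41, d_5 = (1757 - 41^2)/1 = 76/1 = 76: (m_5, d_5) = (m_1, d_1) = (41, 76), so from here the quotients repeat a_1, ..., a_4; the period length is 4.
So sqrt(1757) = [41; (1, 10, 1, 82)] with period length k = 4.
k is even, so the fundamental solution of x^2 - 1757y^2 = 1 is (p_{k-1}, q_{k-1}) = (p_3, q_3); compute convergents through index 3.
Convergents (p_i = a_i*p_{i-1} + p_{i-2}, q_i = a_i*q_{i-1} + q_{i-2} with p_{-2}=0, p_{-1}=1, q_{-2}=1, q_{-1}=0):
  i=0: a_0=41, p_0 = 41*1 + 0 = 41, q_0 = 41*0 + 1 = 1.
  i=1: a_1=1, p_1 = 1*41 + 1 = 42, q_1 = 1*1 + 0 = 1.
  i=2: a_2=10, p_2 = 10*42 + 41 = 461, q_2 = 10*1 + 1 = 11.
  i=3: a_3=1, p_3 = 1*461 + 42 = 503, q_3 = 1*11 + 1 = 12.
Check: 503^2 - 1757*12^2 = 253009 - 253008 = 1, so (x, y) = (503, 12) solves the equation, and by the theorem it is the least positive solution.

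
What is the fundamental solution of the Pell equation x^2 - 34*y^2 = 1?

(x, y) = (35, 6)

First expand sqrt(34) as a continued fraction. With x_i = (sqrt(34) + m_i)/d_i and (m_0, d_0) = (0, 1): a_0 = floor(sqrt(34)) = 5, since 5^2 = 25 <= 34 < 36 = 6^2.
Iterate m_{i+1} = d_i*a_i - m_i, d_{i+1} = (34 - m_{i+1}^2)/d_i, a_{i+1} = floor((a_0 + m_{i+1})/d_{i+1}):
  m_1 = 1*5 - 0 = 5, d_1 = (34 - 5^2)/1 = 9/1 = 9, a_1 = floor((5 + 5)/9) = 1.
  m_2 = 9*1 - 5 = 4, d_2 = (34 - 4^2)/9 = 18/9 = 2, a_2 = floor((5 + 4)/2) = 4.
  m_3 = 2*4 - 4 = 4, d_3 = (34 - 4^2)/2 = 18/2 = 9, a_3 = floor((5 + 4)/9) = 1.
  m_4 = 9*1 - 4 = 5, d_4 = (34 - 5^2)/9 = 9/9 = 1, a_4 = floor((5 + 5)/1) = 10.
  m_5 = 1*10 - 5 = 5, d_5 = (34 - 5^2)/1 = 9/1 = 9: (m_5, d_5) = (m_1, d_1) = (5, 9), so from here the quotients repeat a_1, ..., a_4; the period length is 4.
So sqrt(34) = [5; (1, 4, 1, 10)] with period length k = 4.
k is even, so the fundamental solution of x^2 - 34y^2 = 1 is (p_{k-1}, q_{k-1}) = (p_3, q_3); compute convergents through index 3.
Convergents (p_i = a_i*p_{i-1} + p_{i-2}, q_i = a_i*q_{i-1} + q_{i-2} with p_{-2}=0, p_{-1}=1, q_{-2}=1, q_{-1}=0):
  i=0: a_0=5, p_0 = 5*1 + 0 = 5, q_0 = 5*0 + 1 = 1.
  i=1: a_1=1, p_1 = 1*5 + 1 = 6, q_1 = 1*1 + 0 = 1.
  i=2: a_2=4, p_2 = 4*6 + 5 = 29, q_2 = 4*1 + 1 = 5.
  i=3: a_3=1, p_3 = 1*29 + 6 = 35, q_3 = 1*5 + 1 = 6.
Check: 35^2 - 34*6^2 = 1225 - 1224 = 1, so (x, y) = (35, 6) solves the equation, and by the theorem it is the least positive solution.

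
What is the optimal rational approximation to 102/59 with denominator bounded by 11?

19/11

Expand x = 102/59 as a continued fraction with the Euclidean algorithm:
  102 = 1*59 + 43, so a_0 = 1.
  59 = 1*43 + 16, so a_1 = 1.
  43 = 2*16 + 11, so a_2 = 2.
  16 = 1*11 + 5, so a_3 = 1.
  11 = 2*5 + 1, so a_4 = 2.
  5 = 5*1 + 0, so a_5 = 5.
so x = [1; 1, 2, 1, 2, 5].
Convergents (p_i = a_i*p_{i-1} + p_{i-2}, q_i = a_i*q_{i-1} + q_{i-2} with p_{-2}=0, p_{-1}=1, q_{-2}=1, q_{-1}=0), until the denominator exceeds 11:
  i=0: a_0=1, p_0 = 1*1 + 0 = 1, q_0 = 1*0 + 1 = 1.
  i=1: a_1=1, p_1 = 1*1 + 1 = 2, q_1 = 1*1 + 0 = 1.
  i=2: a_2=2, p_2 = 2*2 + 1 = 5, q_2 = 2*1 + 1 = 3.
  i=3: a_3=1, p_3 = 1*5 + 2 = 7, q_3 = 1*3 + 1 = 4.
  i=4: a_4=2, p_4 = 2*7 + 5 = 19, q_4 = 2*4 + 3 = 11.
  i=5: a_5=5, p_5 = 5*19 + 7 = 102, q_5 = 5*11 + 4 = 59.
q_5 = 59 > 11, so the last convergent with denominator <= 11 is p_4/q_4 = 19/11.
The closest fraction with denominator <= 11 is either p_4/q_4 or the intermediate fraction (k*p_4 + p_3)/(k*q_4 + q_3) with the largest k >= 1 whose denominator stays <= 11; these approach x as k grows, and every other convergent or intermediate fraction in range is farther away.
Largest k: floor((11 - q_3)/q_4) = floor((11 - 4)/11) = 0.
Since k = 0, no intermediate fraction beyond p_4/q_4 has denominator <= 11, so the convergent 19/11 is the closest (its error is |102*11 - 19*59|/(59*11) = 1/649).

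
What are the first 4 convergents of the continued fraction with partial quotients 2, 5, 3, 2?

Using the convergent recurrence p_i = a_i*p_{i-1} + p_{i-2}, q_i = a_i*q_{i-1} + q_{i-2} with p_{-2}=0, p_{-1}=1, q_{-2}=1, q_{-1}=0:
  i=0: a_0=2, p_0 = 2*1 + 0 = 2, q_0 = 2*0 + 1 = 1.
  i=1: a_1=5, p_1 = 5*2 + 1 = 11, q_1 = 5*1 + 0 = 5.
  i=2: a_2=3, p_2 = 3*11 + 2 = 35, q_2 = 3*5 + 1 = 16.
  i=3: a_3=2, p_3 = 2*35 + 11 = 81, q_3 = 2*16 + 5 = 37.

2/1, 11/5, 35/16, 81/37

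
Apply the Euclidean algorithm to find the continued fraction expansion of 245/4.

Run the Euclidean algorithm on 245 and 4; the successive quotients are the partial quotients a_0, a_1, ... (each step inverts the fractional part left over by the previous one):
  245 = 61*4 + 1, so a_0 = 61.
  4 = 4*1 + 0, so a_1 = 4.
The remainder reaches 0 after 2 divisions, so the expansion has 2 partial quotients, read off in order.

[61; 4]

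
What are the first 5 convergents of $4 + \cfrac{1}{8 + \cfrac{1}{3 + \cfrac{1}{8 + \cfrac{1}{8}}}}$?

4/1, 33/8, 103/25, 857/208, 6959/1689

Using the convergent recurrence p_i = a_i*p_{i-1} + p_{i-2}, q_i = a_i*q_{i-1} + q_{i-2} with p_{-2}=0, p_{-1}=1, q_{-2}=1, q_{-1}=0:
  i=0: a_0=4, p_0 = 4*1 + 0 = 4, q_0 = 4*0 + 1 = 1.
  i=1: a_1=8, p_1 = 8*4 + 1 = 33, q_1 = 8*1 + 0 = 8.
  i=2: a_2=3, p_2 = 3*33 + 4 = 103, q_2 = 3*8 + 1 = 25.
  i=3: a_3=8, p_3 = 8*103 + 33 = 857, q_3 = 8*25 + 8 = 208.
  i=4: a_4=8, p_4 = 8*857 + 103 = 6959, q_4 = 8*208 + 25 = 1689.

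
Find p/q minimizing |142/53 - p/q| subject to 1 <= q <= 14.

8/3

Expand x = 142/53 as a continued fraction with the Euclidean algorithm:
  142 = 2*53 + 36, so a_0 = 2.
  53 = 1*36 + 17, so a_1 = 1.
  36 = 2*17 + 2, so a_2 = 2.
  17 = 8*2 + 1, so a_3 = 8.
  2 = 2*1 + 0, so a_4 = 2.
so x = [2; 1, 2, 8, 2].
Convergents (p_i = a_i*p_{i-1} + p_{i-2}, q_i = a_i*q_{i-1} + q_{i-2} with p_{-2}=0, p_{-1}=1, q_{-2}=1, q_{-1}=0), until the denominator exceeds 14:
  i=0: a_0=2, p_0 = 2*1 + 0 = 2, q_0 = 2*0 + 1 = 1.
  i=1: a_1=1, p_1 = 1*2 + 1 = 3, q_1 = 1*1 + 0 = 1.
  i=2: a_2=2, p_2 = 2*3 + 2 = 8, q_2 = 2*1 + 1 = 3.
  i=3: a_3=8, p_3 = 8*8 + 3 = 67, q_3 = 8*3 + 1 = 25.
q_3 = 25 > 14, so the last convergent with denominator <= 14 is p_2/q_2 = 8/3.
The closest fraction with denominator <= 14 is either p_2/q_2 or the intermediate fraction (k*p_2 + p_1)/(k*q_2 + q_1) with the largest k >= 1 whose denominator stays <= 14; these approach x as k grows, and every other convergent or intermediate fraction in range is farther away.
Largest k: floor((14 - q_1)/q_2) = floor((14 - 1)/3) = 4.
That gives (4*8 + 3)/(4*3 + 1) = 35/13.
Compare the errors: |x - 8/3| = |142*3 - 8*53|/(53*3) = 2/159, and |x - 35/13| = |142*13 - 35*53|/(53*13) = 9/689.
Cross-multiplying, 2*689 = 1378 < 1431 = 9*159, so 2/159 is smaller: the convergent 8/3 is closer to x than 35/13.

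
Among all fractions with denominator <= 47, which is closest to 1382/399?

142/41

Expand x = 1382/399 as a continued fraction with the Euclidean algorithm:
  1382 = 3*399 + 185, so a_0 = 3.
  399 = 2*185 + 29, so a_1 = 2.
  185 = 6*29 + 11, so a_2 = 6.
  29 = 2*11 + 7, so a_3 = 2.
  11 = 1*7 + 4, so a_4 = 1.
  7 = 1*4 + 3, so a_5 = 1.
  4 = 1*3 + 1, so a_6 = 1.
  3 = 3*1 + 0, so a_7 = 3.
so x = [3; 2, 6, 2, 1, 1, 1, 3].
Convergents (p_i = a_i*p_{i-1} + p_{i-2}, q_i = a_i*q_{i-1} + q_{i-2} with p_{-2}=0, p_{-1}=1, q_{-2}=1, q_{-1}=0), until the denominator exceeds 47:
  i=0: a_0=3, p_0 = 3*1 + 0 = 3, q_0 = 3*0 + 1 = 1.
  i=1: a_1=2, p_1 = 2*3 + 1 = 7, q_1 = 2*1 + 0 = 2.
  i=2: a_2=6, p_2 = 6*7 + 3 = 45, q_2 = 6*2 + 1 = 13.
  i=3: a_3=2, p_3 = 2*45 + 7 = 97, q_3 = 2*13 + 2 = 28.
  i=4: a_4=1, p_4 = 1*97 + 45 = 142, q_4 = 1*28 + 13 = 41.
  i=5: a_5=1, p_5 = 1*142 + 97 = 239, q_5 = 1*41 + 28 = 69.
q_5 = 69 > 47, so the last convergent with denominator <= 47 is p_4/q_4 = 142/41.
The closest fraction with denominator <= 47 is either p_4/q_4 or the intermediate fraction (k*p_4 + p_3)/(k*q_4 + q_3) with the largest k >= 1 whose denominator stays <= 47; these approach x as k grows, and every other convergent or intermediate fraction in range is farther away.
Largest k: floor((47 - q_3)/q_4) = floor((47 - 28)/41) = 0.
Since k = 0, no intermediate fraction beyond p_4/q_4 has denominator <= 47, so the convergent 142/41 is the closest (its error is |1382*41 - 142*399|/(399*41) = 4/16359).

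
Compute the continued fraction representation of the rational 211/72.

Run the Euclidean algorithm on 211 and 72; the successive quotients are the partial quotients a_0, a_1, ... (each step inverts the fractional part left over by the previous one):
  211 = 2*72 + 67, so a_0 = 2.
  72 = 1*67 + 5, so a_1 = 1.
  67 = 13*5 + 2, so a_2 = 13.
  5 = 2*2 + 1, so a_3 = 2.
  2 = 2*1 + 0, so a_4 = 2.
The remainder reaches 0 after 5 divisions, so the expansion has 5 partial quotients, read off in order.

[2; 1, 13, 2, 2]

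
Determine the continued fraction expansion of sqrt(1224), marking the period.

[34; (1, 68)]

Write x_i = (sqrt(1224) + m_i)/d_i with (m_0, d_0) = (0, 1). a_0 = floor(sqrt(1224)) = 34, since 34^2 = 1156 <= 1224 < 1225 = 35^2.
Iterate m_{i+1} = d_i*a_i - m_i, d_{i+1} = (1224 - m_{i+1}^2)/d_i, a_{i+1} = floor((a_0 + m_{i+1})/d_{i+1}):
  m_1 = 1*34 - 0 = 34, d_1 = (1224 - 34^2)/1 = 68/1 = 68, a_1 = floor((34 + 34)/68) = 1.
  m_2 = 68*1 - 34 = 34, d_2 = (1224 - 34^2)/68 = 68/68 = 1, a_2 = floor((34 + 34)/1) = 68.
  m_3 = 1*68 - 34 = 34, d_3 = (1224 - 34^2)/1 = 68/1 = 68: (m_3, d_3) = (m_1, d_1) = (34, 68), so from here the quotients repeat a_1, a_2; the period length is 2.
Hence the expansion of sqrt(1224) is a_0 = 34 followed by the repeating block 1, 68 (period 2).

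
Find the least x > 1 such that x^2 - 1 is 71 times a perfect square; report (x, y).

(x, y) = (3480, 413)

First expand sqrt(71) as a continued fraction. With x_i = (sqrt(71) + m_i)/d_i and (m_0, d_0) = (0, 1): a_0 = floor(sqrt(71)) = 8, since 8^2 = 64 <= 71 < 81 = 9^2.
Iterate m_{i+1} = d_i*a_i - m_i, d_{i+1} = (71 - m_{i+1}^2)/d_i, a_{i+1} = floor((a_0 + m_{i+1})/d_{i+1}):
  m_1 = 1*8 - 0 = 8, d_1 = (71 - 8^2)/1 = 7/1 = 7, a_1 = floor((8 + 8)/7) = 2.
  m_2 = 7*2 - 8 = 6, d_2 = (71 - 6^2)/7 = 35/7 = 5, a_2 = floor((8 + 6)/5) = 2.
  m_3 = 5*2 - 6 = 4, d_3 = (71 - 4^2)/5 = 55/5 = 11, a_3 = floor((8 + 4)/11) = 1.
  m_4 = 11*1 - 4 = 7, d_4 = (71 - 7^2)/11 = 22/11 = 2, a_4 = floor((8 + 7)/2) = 7.
  m_5 = 2*7 - 7 = 7, d_5 = (71 - 7^2)/2 = 22/2 = 11, a_5 = floor((8 + 7)/11) = 1.
  m_6 = 11*1 - 7 = 4, d_6 = (71 - 4^2)/11 = 55/11 = 5, a_6 = floor((8 + 4)/5) = 2.
  m_7 = 5*2 - 4 = 6, d_7 = (71 - 6^2)/5 = 35/5 = 7, a_7 = floor((8 + 6)/7) = 2.
  m_8 = 7*2 - 6 = 8, d_8 = (71 - 8^2)/7 = 7/7 = 1, a_8 = floor((8 + 8)/1) = 16.
  m_9 = 1*16 - 8 = 8, d_9 = (71 - 8^2)/1 = 7/1 = 7: (m_9, d_9) = (m_1, d_1) = (8, 7), so from here the quotients repeat a_1, ..., a_8; the period length is 8.
So sqrt(71) = [8; (2, 2, 1, 7, 1, 2, 2, 16)] with period length k = 8.
k is even, so the fundamental solution of x^2 - 71y^2 = 1 is (p_{k-1}, q_{k-1}) = (p_7, q_7); compute convergents through index 7.
Convergents (p_i = a_i*p_{i-1} + p_{i-2}, q_i = a_i*q_{i-1} + q_{i-2} with p_{-2}=0, p_{-1}=1, q_{-2}=1, q_{-1}=0):
  i=0: a_0=8, p_0 = 8*1 + 0 = 8, q_0 = 8*0 + 1 = 1.
  i=1: a_1=2, p_1 = 2*8 + 1 = 17, q_1 = 2*1 + 0 = 2.
  i=2: a_2=2, p_2 = 2*17 + 8 = 42, q_2 = 2*2 + 1 = 5.
  i=3: a_3=1, p_3 = 1*42 + 17 = 59, q_3 = 1*5 + 2 = 7.
  i=4: a_4=7, p_4 = 7*59 + 42 = 455, q_4 = 7*7 + 5 = 54.
  i=5: a_5=1, p_5 = 1*455 + 59 = 514, q_5 = 1*54 + 7 = 61.
  i=6: a_6=2, p_6 = 2*514 + 455 = 1483, q_6 = 2*61 + 54 = 176.
  i=7: a_7=2, p_7 = 2*1483 + 514 = 3480, q_7 = 2*176 + 61 = 413.
Check: 3480^2 - 71*413^2 = 12110400 - 12110399 = 1, so (x, y) = (3480, 413) solves the equation, and by the theorem it is the least positive solution.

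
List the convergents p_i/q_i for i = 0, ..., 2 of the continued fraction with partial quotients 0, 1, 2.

Using the convergent recurrence p_i = a_i*p_{i-1} + p_{i-2}, q_i = a_i*q_{i-1} + q_{i-2} with p_{-2}=0, p_{-1}=1, q_{-2}=1, q_{-1}=0:
  i=0: a_0=0, p_0 = 0*1 + 0 = 0, q_0 = 0*0 + 1 = 1.
  i=1: a_1=1, p_1 = 1*0 + 1 = 1, q_1 = 1*1 + 0 = 1.
  i=2: a_2=2, p_2 = 2*1 + 0 = 2, q_2 = 2*1 + 1 = 3.

0/1, 1/1, 2/3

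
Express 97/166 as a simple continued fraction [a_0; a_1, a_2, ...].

[0; 1, 1, 2, 2, 6, 2]

Run the Euclidean algorithm on 97 and 166; the successive quotients are the partial quotients a_0, a_1, ... (each step inverts the fractional part left over by the previous one):
  97 = 0*166 + 97, so a_0 = 0.
  166 = 1*97 + 69, so a_1 = 1.
  97 = 1*69 + 28, so a_2 = 1.
  69 = 2*28 + 13, so a_3 = 2.
  28 = 2*13 + 2, so a_4 = 2.
  13 = 6*2 + 1, so a_5 = 6.
  2 = 2*1 + 0, so a_6 = 2.
The remainder reaches 0 after 7 divisions, so the expansion has 7 partial quotients, read off in order.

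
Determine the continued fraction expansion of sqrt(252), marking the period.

[15; (1, 6, 1, 30)]

Write x_i = (sqrt(252) + m_i)/d_i with (m_0, d_0) = (0, 1). a_0 = floor(sqrt(252)) = 15, since 15^2 = 225 <= 252 < 256 = 16^2.
Iterate m_{i+1} = d_i*a_i - m_i, d_{i+1} = (252 - m_{i+1}^2)/d_i, a_{i+1} = floor((a_0 + m_{i+1})/d_{i+1}):
  m_1 = 1*15 - 0 = 15, d_1 = (252 - 15^2)/1 = 27/1 = 27, a_1 = floor((15 + 15)/27) = 1.
  m_2 = 27*1 - 15 = 12, d_2 = (252 - 12^2)/27 = 108/27 = 4, a_2 = floor((15 + 12)/4) = 6.
  m_3 = 4*6 - 12 = 12, d_3 = (252 - 12^2)/4 = 108/4 = 27, a_3 = floor((15 + 12)/27) = 1.
  m_4 = 27*1 - 12 = 15, d_4 = (252 - 15^2)/27 = 27/27 = 1, a_4 = floor((15 + 15)/1) = 30.
  m_5 = 1*30 - 15 = 15, d_5 = (252 - 15^2)/1 = 27/1 = 27: (m_5, d_5) = (m_1, d_1) = (15, 27), so from here the quotients repeat a_1, ..., a_4; the period length is 4.
Hence the expansion of sqrt(252) is a_0 = 15 followed by the repeating block 1, 6, 1, 30 (period 4).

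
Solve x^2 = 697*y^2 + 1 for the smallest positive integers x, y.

(x, y) = (34849, 1320)

First expand sqrt(697) as a continued fraction. With x_i = (sqrt(697) + m_i)/d_i and (m_0, d_0) = (0, 1): a_0 = floor(sqrt(697)) = 26, since 26^2 = 676 <= 697 < 729 = 27^2.
Iterate m_{i+1} = d_i*a_i - m_i, d_{i+1} = (697 - m_{i+1}^2)/d_i, a_{i+1} = floor((a_0 + m_{i+1})/d_{i+1}):
  m_1 = 1*26 - 0 = 26, d_1 = (697 - 26^2)/1 = 21/1 = 21, a_1 = floor((26 + 26)/21) = 2.
  m_2 = 21*2 - 26 = 16, d_2 = (697 - 16^2)/21 = 441/21 = 21, a_2 = floor((26 + 16)/21) = 2.
  m_3 = 21*2 - 16 = 26, d_3 = (697 - 26^2)/21 = 21/21 = 1, a_3 = floor((26 + 26)/1) = 52.
  m_4 = 1*52 - 26 = 26, d_4 = (697 - 26^2)/1 = 21/1 = 21: (m_4, d_4) = (m_1, d_1) = (26, 21), so from here the quotients repeat a_1, ..., a_3; the period length is 3.
So sqrt(697) = [26; (2, 2, 52)] with period length k = 3.
k is odd, so (p_{k-1}, q_{k-1}) only solves x^2 - 697y^2 = -1 and the fundamental solution of x^2 - 697y^2 = 1 is (p_{2k-1}, q_{2k-1}) = (p_5, q_5); compute convergents through index 5, running through the period twice.
Convergents (p_i = a_i*p_{i-1} + p_{i-2}, q_i = a_i*q_{i-1} + q_{i-2} with p_{-2}=0, p_{-1}=1, q_{-2}=1, q_{-1}=0):
  i=0: a_0=26, p_0 = 26*1 + 0 = 26, q_0 = 26*0 + 1 = 1.
  i=1: a_1=2, p_1 = 2*26 + 1 = 53, q_1 = 2*1 + 0 = 2.
  i=2: a_2=2, p_2 = 2*53 + 26 = 132, q_2 = 2*2 + 1 = 5.
  i=3: a_3=52, p_3 = 52*132 + 53 = 6917, q_3 = 52*5 + 2 = 262.
  i=4: a_4=2, p_4 = 2*6917 + 132 = 13966, q_4 = 2*262 + 5 = 529.
  i=5: a_5=2, p_5 = 2*13966 + 6917 = 34849, q_5 = 2*529 + 262 = 1320.
Indeed p_2^2 - 697*q_2^2 = 17424 - 17425 = -1, not +1.
Check: 34849^2 - 697*1320^2 = 1214452801 - 1214452800 = 1, so (x, y) = (34849, 1320) solves the equation, and by the theorem it is the least positive solution.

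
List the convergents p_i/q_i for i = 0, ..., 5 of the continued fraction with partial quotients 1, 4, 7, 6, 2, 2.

1/1, 5/4, 36/29, 221/178, 478/385, 1177/948

Using the convergent recurrence p_i = a_i*p_{i-1} + p_{i-2}, q_i = a_i*q_{i-1} + q_{i-2} with p_{-2}=0, p_{-1}=1, q_{-2}=1, q_{-1}=0:
  i=0: a_0=1, p_0 = 1*1 + 0 = 1, q_0 = 1*0 + 1 = 1.
  i=1: a_1=4, p_1 = 4*1 + 1 = 5, q_1 = 4*1 + 0 = 4.
  i=2: a_2=7, p_2 = 7*5 + 1 = 36, q_2 = 7*4 + 1 = 29.
  i=3: a_3=6, p_3 = 6*36 + 5 = 221, q_3 = 6*29 + 4 = 178.
  i=4: a_4=2, p_4 = 2*221 + 36 = 478, q_4 = 2*178 + 29 = 385.
  i=5: a_5=2, p_5 = 2*478 + 221 = 1177, q_5 = 2*385 + 178 = 948.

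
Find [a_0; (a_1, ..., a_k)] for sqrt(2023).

[44; (1, 43, 1, 88)]

Write x_i = (sqrt(2023) + m_i)/d_i with (m_0, d_0) = (0, 1). a_0 = floor(sqrt(2023)) = 44, since 44^2 = 1936 <= 2023 < 2025 = 45^2.
Iterate m_{i+1} = d_i*a_i - m_i, d_{i+1} = (2023 - m_{i+1}^2)/d_i, a_{i+1} = floor((a_0 + m_{i+1})/d_{i+1}):
  m_1 = 1*44 - 0 = 44, d_1 = (2023 - 44^2)/1 = 87/1 = 87, a_1 = floor((44 + 44)/87) = 1.
  m_2 = 87*1 - 44 = 43, d_2 = (2023 - 43^2)/87 = 174/87 = 2, a_2 = floor((44 + 43)/2) = 43.
  m_3 = 2*43 - 43 = 43, d_3 = (2023 - 43^2)/2 = 174/2 = 87, a_3 = floor((44 + 43)/87) = 1.
  m_4 = 87*1 - 43 = 44, d_4 = (2023 - 44^2)/87 = 87/87 = 1, a_4 = floor((44 + 44)/1) = 88.
  m_5 = 1*88 - 44 = 44, d_5 = (2023 - 44^2)/1 = 87/1 = 87: (m_5, d_5) = (m_1, d_1) = (44, 87), so from here the quotients repeat a_1, ..., a_4; the period length is 4.
Hence the expansion of sqrt(2023) is a_0 = 44 followed by the repeating block 1, 43, 1, 88 (period 4).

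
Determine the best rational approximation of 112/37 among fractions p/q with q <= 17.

3/1

Expand x = 112/37 as a continued fraction with the Euclidean algorithm:
  112 = 3*37 + 1, so a_0 = 3.
  37 = 37*1 + 0, so a_1 = 37.
so x = [3; 37].
Convergents (p_i = a_i*p_{i-1} + p_{i-2}, q_i = a_i*q_{i-1} + q_{i-2} with p_{-2}=0, p_{-1}=1, q_{-2}=1, q_{-1}=0), until the denominator exceeds 17:
  i=0: a_0=3, p_0 = 3*1 + 0 = 3, q_0 = 3*0 + 1 = 1.
  i=1: a_1=37, p_1 = 37*3 + 1 = 112, q_1 = 37*1 + 0 = 37.
q_1 = 37 > 17, so the last convergent with denominator <= 17 is p_0/q_0 = 3/1.
The closest fraction with denominator <= 17 is either p_0/q_0 or the intermediate fraction (k*p_0 + p_{-1})/(k*q_0 + q_{-1}) with the largest k >= 1 whose denominator stays <= 17; these approach x as k grows, and every other convergent or intermediate fraction in range is farther away.
Largest k: floor((17 - q_{-1})/q_0) = floor((17 - 0)/1) = 17 (using the seeds p_{-1} = 1, q_{-1} = 0).
That gives (17*3 + 1)/(17*1 + 0) = 52/17.
Compare the errors: |x - 3/1| = |112*1 - 3*37|/(37*1) = 1/37, and |x - 52/17| = |112*17 - 52*37|/(37*17) = 20/629.
Cross-multiplying, 1*629 = 629 < 740 = 20*37, so 1/37 is smaller: the convergent 3/1 is closer to x than 52/17.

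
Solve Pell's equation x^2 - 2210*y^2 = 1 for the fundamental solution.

First expand sqrt(2210) as a continued fraction. With x_i = (sqrt(2210) + m_i)/d_i and (m_0, d_0) = (0, 1): a_0 = floor(sqrt(2210)) = 47, since 47^2 = 2209 <= 2210 < 2304 = 48^2.
Iterate m_{i+1} = d_i*a_i - m_i, d_{i+1} = (2210 - m_{i+1}^2)/d_i, a_{i+1} = floor((a_0 + m_{i+1})/d_{i+1}):
  m_1 = 1*47 - 0 = 47, d_1 = (2210 - 47^2)/1 = 1/1 = 1, a_1 = floor((47 + 47)/1) = 94.
  m_2 = 1*94 - 47 = 47, d_2 = (2210 - 47^2)/1 = 1/1 = 1: (m_2, d_2) = (m_1, d_1) = (47, 1), so from here the quotient a_1 repeats; the period length is 1.
So sqrt(2210) = [47; (94)] with period length k = 1.
k is odd, so (p_{k-1}, q_{k-1}) only solves x^2 - 2210y^2 = -1 and the fundamental solution of x^2 - 2210y^2 = 1 is (p_{2k-1}, q_{2k-1}) = (p_1, q_1); compute convergents through index 1, running through the period twice.
Convergents (p_i = a_i*p_{i-1} + p_{i-2}, q_i = a_i*q_{i-1} + q_{i-2} with p_{-2}=0, p_{-1}=1, q_{-2}=1, q_{-1}=0):
  i=0: a_0=47, p_0 = 47*1 + 0 = 47, q_0 = 47*0 + 1 = 1.
  i=1: a_1=94, p_1 = 94*47 + 1 = 4419, q_1 = 94*1 + 0 = 94.
Indeed p_0^2 - 2210*q_0^2 = 2209 - 2210 = -1, not +1.
Check: 4419^2 - 2210*94^2 = 19527561 - 19527560 = 1, so (x, y) = (4419, 94) solves the equation, and by the theorem it is the least positive solution.

(x, y) = (4419, 94)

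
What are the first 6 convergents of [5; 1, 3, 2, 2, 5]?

Using the convergent recurrence p_i = a_i*p_{i-1} + p_{i-2}, q_i = a_i*q_{i-1} + q_{i-2} with p_{-2}=0, p_{-1}=1, q_{-2}=1, q_{-1}=0:
  i=0: a_0=5, p_0 = 5*1 + 0 = 5, q_0 = 5*0 + 1 = 1.
  i=1: a_1=1, p_1 = 1*5 + 1 = 6, q_1 = 1*1 + 0 = 1.
  i=2: a_2=3, p_2 = 3*6 + 5 = 23, q_2 = 3*1 + 1 = 4.
  i=3: a_3=2, p_3 = 2*23 + 6 = 52, q_3 = 2*4 + 1 = 9.
  i=4: a_4=2, p_4 = 2*52 + 23 = 127, q_4 = 2*9 + 4 = 22.
  i=5: a_5=5, p_5 = 5*127 + 52 = 687, q_5 = 5*22 + 9 = 119.

5/1, 6/1, 23/4, 52/9, 127/22, 687/119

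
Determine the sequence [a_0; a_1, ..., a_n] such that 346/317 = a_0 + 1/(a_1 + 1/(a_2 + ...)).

[1; 10, 1, 13, 2]

Run the Euclidean algorithm on 346 and 317; the successive quotients are the partial quotients a_0, a_1, ... (each step inverts the fractional part left over by the previous one):
  346 = 1*317 + 29, so a_0 = 1.
  317 = 10*29 + 27, so a_1 = 10.
  29 = 1*27 + 2, so a_2 = 1.
  27 = 13*2 + 1, so a_3 = 13.
  2 = 2*1 + 0, so a_4 = 2.
The remainder reaches 0 after 5 divisions, so the expansion has 5 partial quotients, read off in order.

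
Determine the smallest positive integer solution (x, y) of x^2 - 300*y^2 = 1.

First expand sqrt(300) as a continued fraction. With x_i = (sqrt(300) + m_i)/d_i and (m_0, d_0) = (0, 1): a_0 = floor(sqrt(300)) = 17, since 17^2 = 289 <= 300 < 324 = 18^2.
Iterate m_{i+1} = d_i*a_i - m_i, d_{i+1} = (300 - m_{i+1}^2)/d_i, a_{i+1} = floor((a_0 + m_{i+1})/d_{i+1}):
  m_1 = 1*17 - 0 = 17, d_1 = (300 - 17^2)/1 = 11/1 = 11, a_1 = floor((17 + 17)/11) = 3.
  m_2 = 11*3 - 17 = 16, d_2 = (300 - 16^2)/11 = 44/11 = 4, a_2 = floor((17 + 16)/4) = 8.
  m_3 = 4*8 - 16 = 16, d_3 = (300 - 16^2)/4 = 44/4 = 11, a_3 = floor((17 + 16)/11) = 3.
  m_4 = 11*3 - 16 = 17, d_4 = (300 - 17^2)/11 = 11/11 = 1, a_4 = floor((17 + 17)/1) = 34.
  m_5 = 1*34 - 17 = 17, d_5 = (300 - 17^2)/1 = 11/1 = 11: (m_5, d_5) = (m_1, d_1) = (17, 11), so from here the quotients repeat a_1, ..., a_4; the period length is 4.
So sqrt(300) = [17; (3, 8, 3, 34)] with period length k = 4.
k is even, so the fundamental solution of x^2 - 300y^2 = 1 is (p_{k-1}, q_{k-1}) = (p_3, q_3); compute convergents through index 3.
Convergents (p_i = a_i*p_{i-1} + p_{i-2}, q_i = a_i*q_{i-1} + q_{i-2} with p_{-2}=0, p_{-1}=1, q_{-2}=1, q_{-1}=0):
  i=0: a_0=17, p_0 = 17*1 + 0 = 17, q_0 = 17*0 + 1 = 1.
  i=1: a_1=3, p_1 = 3*17 + 1 = 52, q_1 = 3*1 + 0 = 3.
  i=2: a_2=8, p_2 = 8*52 + 17 = 433, q_2 = 8*3 + 1 = 25.
  i=3: a_3=3, p_3 = 3*433 + 52 = 1351, q_3 = 3*25 + 3 = 78.
Check: 1351^2 - 300*78^2 = 1825201 - 1825200 = 1, so (x, y) = (1351, 78) solves the equation, and by the theorem it is the least positive solution.

(x, y) = (1351, 78)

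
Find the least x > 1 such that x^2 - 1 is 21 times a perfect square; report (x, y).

(x, y) = (55, 12)

First expand sqrt(21) as a continued fraction. With x_i = (sqrt(21) + m_i)/d_i and (m_0, d_0) = (0, 1): a_0 = floor(sqrt(21)) = 4, since 4^2 = 16 <= 21 < 25 = 5^2.
Iterate m_{i+1} = d_i*a_i - m_i, d_{i+1} = (21 - m_{i+1}^2)/d_i, a_{i+1} = floor((a_0 + m_{i+1})/d_{i+1}):
  m_1 = 1*4 - 0 = 4, d_1 = (21 - 4^2)/1 = 5/1 = 5, a_1 = floor((4 + 4)/5) = 1.
  m_2 = 5*1 - 4 = 1, d_2 = (21 - 1^2)/5 = 20/5 = 4, a_2 = floor((4 + 1)/4) = 1.
  m_3 = 4*1 - 1 = 3, d_3 = (21 - 3^2)/4 = 12/4 = 3, a_3 = floor((4 + 3)/3) = 2.
  m_4 = 3*2 - 3 = 3, d_4 = (21 - 3^2)/3 = 12/3 = 4, a_4 = floor((4 + 3)/4) = 1.
  m_5 = 4*1 - 3 = 1, d_5 = (21 - 1^2)/4 = 20/4 = 5, a_5 = floor((4 + 1)/5) = 1.
  m_6 = 5*1 - 1 = 4, d_6 = (21 - 4^2)/5 = 5/5 = 1, a_6 = floor((4 + 4)/1) = 8.
  m_7 = 1*8 - 4 = 4, d_7 = (21 - 4^2)/1 = 5/1 = 5: (m_7, d_7) = (m_1, d_1) = (4, 5), so from here the quotients repeat a_1, ..., a_6; the period length is 6.
So sqrt(21) = [4; (1, 1, 2, 1, 1, 8)] with period length k = 6.
k is even, so the fundamental solution of x^2 - 21y^2 = 1 is (p_{k-1}, q_{k-1}) = (p_5, q_5); compute convergents through index 5.
Convergents (p_i = a_i*p_{i-1} + p_{i-2}, q_i = a_i*q_{i-1} + q_{i-2} with p_{-2}=0, p_{-1}=1, q_{-2}=1, q_{-1}=0):
  i=0: a_0=4, p_0 = 4*1 + 0 = 4, q_0 = 4*0 + 1 = 1.
  i=1: a_1=1, p_1 = 1*4 + 1 = 5, q_1 = 1*1 + 0 = 1.
  i=2: a_2=1, p_2 = 1*5 + 4 = 9, q_2 = 1*1 + 1 = 2.
  i=3: a_3=2, p_3 = 2*9 + 5 = 23, q_3 = 2*2 + 1 = 5.
  i=4: a_4=1, p_4 = 1*23 + 9 = 32, q_4 = 1*5 + 2 = 7.
  i=5: a_5=1, p_5 = 1*32 + 23 = 55, q_5 = 1*7 + 5 = 12.
Check: 55^2 - 21*12^2 = 3025 - 3024 = 1, so (x, y) = (55, 12) solves the equation, and by the theorem it is the least positive solution.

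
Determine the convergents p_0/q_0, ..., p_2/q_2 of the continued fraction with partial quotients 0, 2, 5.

0/1, 1/2, 5/11

Using the convergent recurrence p_i = a_i*p_{i-1} + p_{i-2}, q_i = a_i*q_{i-1} + q_{i-2} with p_{-2}=0, p_{-1}=1, q_{-2}=1, q_{-1}=0:
  i=0: a_0=0, p_0 = 0*1 + 0 = 0, q_0 = 0*0 + 1 = 1.
  i=1: a_1=2, p_1 = 2*0 + 1 = 1, q_1 = 2*1 + 0 = 2.
  i=2: a_2=5, p_2 = 5*1 + 0 = 5, q_2 = 5*2 + 1 = 11.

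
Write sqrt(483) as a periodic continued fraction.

[21; (1, 42)]

Write x_i = (sqrt(483) + m_i)/d_i with (m_0, d_0) = (0, 1). a_0 = floor(sqrt(483)) = 21, since 21^2 = 441 <= 483 < 484 = 22^2.
Iterate m_{i+1} = d_i*a_i - m_i, d_{i+1} = (483 - m_{i+1}^2)/d_i, a_{i+1} = floor((a_0 + m_{i+1})/d_{i+1}):
  m_1 = 1*21 - 0 = 21, d_1 = (483 - 21^2)/1 = 42/1 = 42, a_1 = floor((21 + 21)/42) = 1.
  m_2 = 42*1 - 21 = 21, d_2 = (483 - 21^2)/42 = 42/42 = 1, a_2 = floor((21 + 21)/1) = 42.
  m_3 = 1*42 - 21 = 21, d_3 = (483 - 21^2)/1 = 42/1 = 42: (m_3, d_3) = (m_1, d_1) = (21, 42), so from here the quotients repeat a_1, a_2; the period length is 2.
Hence the expansion of sqrt(483) is a_0 = 21 followed by the repeating block 1, 42 (period 2).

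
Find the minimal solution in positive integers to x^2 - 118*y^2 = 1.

(x, y) = (306917, 28254)

First expand sqrt(118) as a continued fraction. With x_i = (sqrt(118) + m_i)/d_i and (m_0, d_0) = (0, 1): a_0 = floor(sqrt(118)) = 10, since 10^2 = 100 <= 118 < 121 = 11^2.
Iterate m_{i+1} = d_i*a_i - m_i, d_{i+1} = (118 - m_{i+1}^2)/d_i, a_{i+1} = floor((a_0 + m_{i+1})/d_{i+1}):
  m_1 = 1*10 - 0 = 10, d_1 = (118 - 10^2)/1 = 18/1 = 18, a_1 = floor((10 + 10)/18) = 1.
  m_2 = 18*1 - 10 = 8, d_2 = (118 - 8^2)/18 = 54/18 = 3, a_2 = floor((10 + 8)/3) = 6.
  m_3 = 3*6 - 8 = 10, d_3 = (118 - 10^2)/3 = 18/3 = 6, a_3 = floor((10 + 10)/6) = 3.
  m_4 = 6*3 - 10 = 8, d_4 = (118 - 8^2)/6 = 54/6 = 9, a_4 = floor((10 + 8)/9) = 2.
  m_5 = 9*2 - 8 = 10, d_5 = (118 - 10^2)/9 = 18/9 = 2, a_5 = floor((10 + 10)/2) = 10.
  m_6 = 2*10 - 10 = 10, d_6 = (118 - 10^2)/2 = 18/2 = 9, a_6 = floor((10 + 10)/9) = 2.
  m_7 = 9*2 - 10 = 8, d_7 = (118 - 8^2)/9 = 54/9 = 6, a_7 = floor((10 + 8)/6) = 3.
  m_8 = 6*3 - 8 = 10, d_8 = (118 - 10^2)/6 = 18/6 = 3, a_8 = floor((10 + 10)/3) = 6.
  m_9 = 3*6 - 10 = 8, d_9 = (118 - 8^2)/3 = 54/3 = 18, a_9 = floor((10 + 8)/18) = 1.
  m_10 = 18*1 - 8 = 10, d_10 = (118 - 10^2)/18 = 18/18 = 1, a_10 = floor((10 + 10)/1) = 20.
  m_11 = 1*20 - 10 = 10, d_11 = (118 - 10^2)/1 = 18/1 = 18: (m_11, d_11) = (m_1, d_1) = (10, 18), so from here the quotients repeat a_1, ..., a_10; the period length is 10.
So sqrt(118) = [10; (1, 6, 3, 2, 10, 2, 3, 6, 1, 20)] with period length k = 10.
k is even, so the fundamental solution of x^2 - 118y^2 = 1 is (p_{k-1}, q_{k-1}) = (p_9, q_9); compute convergents through index 9.
Convergents (p_i = a_i*p_{i-1} + p_{i-2}, q_i = a_i*q_{i-1} + q_{i-2} with p_{-2}=0, p_{-1}=1, q_{-2}=1, q_{-1}=0):
  i=0: a_0=10, p_0 = 10*1 + 0 = 10, q_0 = 10*0 + 1 = 1.
  i=1: a_1=1, p_1 = 1*10 + 1 = 11, q_1 = 1*1 + 0 = 1.
  i=2: a_2=6, p_2 = 6*11 + 10 = 76, q_2 = 6*1 + 1 = 7.
  i=3: a_3=3, p_3 = 3*76 + 11 = 239, q_3 = 3*7 + 1 = 22.
  i=4: a_4=2, p_4 = 2*239 + 76 = 554, q_4 = 2*22 + 7 = 51.
  i=5: a_5=10, p_5 = 10*554 + 239 = 5779, q_5 = 10*51 + 22 = 532.
  i=6: a_6=2, p_6 = 2*5779 + 554 = 12112, q_6 = 2*532 + 51 = 1115.
  i=7: a_7=3, p_7 = 3*12112 + 5779 = 42115, q_7 = 3*1115 + 532 = 3877.
  i=8: a_8=6, p_8 = 6*42115 + 12112 = 264802, q_8 = 6*3877 + 1115 = 24377.
  i=9: a_9=1, p_9 = 1*264802 + 42115 = 306917, q_9 = 1*24377 + 3877 = 28254.
Check: 306917^2 - 118*28254^2 = 94198044889 - 94198044888 = 1, so (x, y) = (306917, 28254) solves the equation, and by the theorem it is the least positive solution.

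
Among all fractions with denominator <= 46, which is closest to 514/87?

Expand x = 514/87 as a continued fraction with the Euclidean algorithm:
  514 = 5*87 + 79, so a_0 = 5.
  87 = 1*79 + 8, so a_1 = 1.
  79 = 9*8 + 7, so a_2 = 9.
  8 = 1*7 + 1, so a_3 = 1.
  7 = 7*1 + 0, so a_4 = 7.
so x = [5; 1, 9, 1, 7].
Convergents (p_i = a_i*p_{i-1} + p_{i-2}, q_i = a_i*q_{i-1} + q_{i-2} with p_{-2}=0, p_{-1}=1, q_{-2}=1, q_{-1}=0), until the denominator exceeds 46:
  i=0: a_0=5, p_0 = 5*1 + 0 = 5, q_0 = 5*0 + 1 = 1.
  i=1: a_1=1, p_1 = 1*5 + 1 = 6, q_1 = 1*1 + 0 = 1.
  i=2: a_2=9, p_2 = 9*6 + 5 = 59, q_2 = 9*1 + 1 = 10.
  i=3: a_3=1, p_3 = 1*59 + 6 = 65, q_3 = 1*10 + 1 = 11.
  i=4: a_4=7, p_4 = 7*65 + 59 = 514, q_4 = 7*11 + 10 = 87.
q_4 = 87 > 46, so the last convergent with denominator <= 46 is p_3/q_3 = 65/11.
The closest fraction with denominator <= 46 is either p_3/q_3 or the intermediate fraction (k*p_3 + p_2)/(k*q_3 + q_2) with the largest k >= 1 whose denominator stays <= 46; these approach x as k grows, and every other convergent or intermediate fraction in range is farther away.
Largest k: floor((46 - q_2)/q_3) = floor((46 - 10)/11) = 3.
That gives (3*65 + 59)/(3*11 + 10) = 254/43.
Compare the errors: |x - 65/11| = |514*11 - 65*87|/(87*11) = 1/957, and |x - 254/43| = |514*43 - 254*87|/(87*43) = 4/3741.
Cross-multiplying, 1*3741 = 3741 < 3828 = 4*957, so 1/957 is smaller: the convergent 65/11 is closer to x than 254/43.

65/11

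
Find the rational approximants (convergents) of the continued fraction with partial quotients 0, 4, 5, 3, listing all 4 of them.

Using the convergent recurrence p_i = a_i*p_{i-1} + p_{i-2}, q_i = a_i*q_{i-1} + q_{i-2} with p_{-2}=0, p_{-1}=1, q_{-2}=1, q_{-1}=0:
  i=0: a_0=0, p_0 = 0*1 + 0 = 0, q_0 = 0*0 + 1 = 1.
  i=1: a_1=4, p_1 = 4*0 + 1 = 1, q_1 = 4*1 + 0 = 4.
  i=2: a_2=5, p_2 = 5*1 + 0 = 5, q_2 = 5*4 + 1 = 21.
  i=3: a_3=3, p_3 = 3*5 + 1 = 16, q_3 = 3*21 + 4 = 67.

0/1, 1/4, 5/21, 16/67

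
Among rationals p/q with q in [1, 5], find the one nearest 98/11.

Expand x = 98/11 as a continued fraction with the Euclidean algorithm:
  98 = 8*11 + 10, so a_0 = 8.
  11 = 1*10 + 1, so a_1 = 1.
  10 = 10*1 + 0, so a_2 = 10.
so x = [8; 1, 10].
Convergents (p_i = a_i*p_{i-1} + p_{i-2}, q_i = a_i*q_{i-1} + q_{i-2} with p_{-2}=0, p_{-1}=1, q_{-2}=1, q_{-1}=0), until the denominator exceeds 5:
  i=0: a_0=8, p_0 = 8*1 + 0 = 8, q_0 = 8*0 + 1 = 1.
  i=1: a_1=1, p_1 = 1*8 + 1 = 9, q_1 = 1*1 + 0 = 1.
  i=2: a_2=10, p_2 = 10*9 + 8 = 98, q_2 = 10*1 + 1 = 11.
q_2 = 11 > 5, so the last convergent with denominator <= 5 is p_1/q_1 = 9/1.
The closest fraction with denominator <= 5 is either p_1/q_1 or the intermediate fraction (k*p_1 + p_0)/(k*q_1 + q_0) with the largest k >= 1 whose denominator stays <= 5; these approach x as k grows, and every other convergent or intermediate fraction in range is farther away.
Largest k: floor((5 - q_0)/q_1) = floor((5 - 1)/1) = 4.
That gives (4*9 + 8)/(4*1 + 1) = 44/5.
Compare the errors: |x - 9/1| = |98*1 - 9*11|/(11*1) = 1/11, and |x - 44/5| = |98*5 - 44*11|/(11*5) = 6/55.
Cross-multiplying, 1*55 = 55 < 66 = 6*11, so 1/11 is smaller: the convergent 9/1 is closer to x than 44/5.

9/1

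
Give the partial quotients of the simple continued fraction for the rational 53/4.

Run the Euclidean algorithm on 53 and 4; the successive quotients are the partial quotients a_0, a_1, ... (each step inverts the fractional part left over by the previous one):
  53 = 13*4 + 1, so a_0 = 13.
  4 = 4*1 + 0, so a_1 = 4.
The remainder reaches 0 after 2 divisions, so the expansion has 2 partial quotients, read off in order.

[13; 4]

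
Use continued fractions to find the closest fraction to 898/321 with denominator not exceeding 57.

Expand x = 898/321 as a continued fraction with the Euclidean algorithm:
  898 = 2*321 + 256, so a_0 = 2.
  321 = 1*256 + 65, so a_1 = 1.
  256 = 3*65 + 61, so a_2 = 3.
  65 = 1*61 + 4, so a_3 = 1.
  61 = 15*4 + 1, so a_4 = 15.
  4 = 4*1 + 0, so a_5 = 4.
so x = [2; 1, 3, 1, 15, 4].
Convergents (p_i = a_i*p_{i-1} + p_{i-2}, q_i = a_i*q_{i-1} + q_{i-2} with p_{-2}=0, p_{-1}=1, q_{-2}=1, q_{-1}=0), until the denominator exceeds 57:
  i=0: a_0=2, p_0 = 2*1 + 0 = 2, q_0 = 2*0 + 1 = 1.
  i=1: a_1=1, p_1 = 1*2 + 1 = 3, q_1 = 1*1 + 0 = 1.
  i=2: a_2=3, p_2 = 3*3 + 2 = 11, q_2 = 3*1 + 1 = 4.
  i=3: a_3=1, p_3 = 1*11 + 3 = 14, q_3 = 1*4 + 1 = 5.
  i=4: a_4=15, p_4 = 15*14 + 11 = 221, q_4 = 15*5 + 4 = 79.
q_4 = 79 > 57, so the last convergent with denominator <= 57 is p_3/q_3 = 14/5.
The closest fraction with denominator <= 57 is either p_3/q_3 or the intermediate fraction (k*p_3 + p_2)/(k*q_3 + q_2) with the largest k >= 1 whose denominator stays <= 57; these approach x as k grows, and every other convergent or intermediate fraction in range is farther away.
Largest k: floor((57 - q_2)/q_3) = floor((57 - 4)/5) = 10.
That gives (10*14 + 11)/(10*5 + 4) = 151/54.
Compare the errors: |x - 14/5| = |898*5 - 14*321|/(321*5) = 4/1605, and |x - 151/54| = |898*54 - 151*321|/(321*54) = 21/17334.
Cross-multiplying, 21*1605 = 33705 < 69336 = 4*17334, so 21/17334 is smaller: the intermediate fraction 151/54 is closer to x than 14/5.

151/54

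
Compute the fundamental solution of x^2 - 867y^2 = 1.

(x, y) = (70226, 2385)

First expand sqrt(867) as a continued fraction. With x_i = (sqrt(867) + m_i)/d_i and (m_0, d_0) = (0, 1): a_0 = floor(sqrt(867)) = 29, since 29^2 = 841 <= 867 < 900 = 30^2.
Iterate m_{i+1} = d_i*a_i - m_i, d_{i+1} = (867 - m_{i+1}^2)/d_i, a_{i+1} = floor((a_0 + m_{i+1})/d_{i+1}):
  m_1 = 1*29 - 0 = 29, d_1 = (867 - 29^2)/1 = 26/1 = 26, a_1 = floor((29 + 29)/26) = 2.
  m_2 = 26*2 - 29 = 23, d_2 = (867 - 23^2)/26 = 338/26 = 13, a_2 = floor((29 + 23)/13) = 4.
  m_3 = 13*4 - 23 = 29, d_3 = (867 - 29^2)/13 = 26/13 = 2, a_3 = floor((29 + 29)/2) = 29.
  m_4 = 2*29 - 29 = 29, d_4 = (867 - 29^2)/2 = 26/2 = 13, a_4 = floor((29 + 29)/13) = 4.
  m_5 = 13*4 - 29 = 23, d_5 = (867 - 23^2)/13 = 338/13 = 26, a_5 = floor((29 + 23)/26) = 2.
  m_6 = 26*2 - 23 = 29, d_6 = (867 - 29^2)/26 = 26/26 = 1, a_6 = floor((29 + 29)/1) = 58.
  m_7 = 1*58 - 29 = 29, d_7 = (867 - 29^2)/1 = 26/1 = 26: (m_7, d_7) = (m_1, d_1) = (29, 26), so from here the quotients repeat a_1, ..., a_6; the period length is 6.
So sqrt(867) = [29; (2, 4, 29, 4, 2, 58)] with period length k = 6.
k is even, so the fundamental solution of x^2 - 867y^2 = 1 is (p_{k-1}, q_{k-1}) = (p_5, q_5); compute convergents through index 5.
Convergents (p_i = a_i*p_{i-1} + p_{i-2}, q_i = a_i*q_{i-1} + q_{i-2} with p_{-2}=0, p_{-1}=1, q_{-2}=1, q_{-1}=0):
  i=0: a_0=29, p_0 = 29*1 + 0 = 29, q_0 = 29*0 + 1 = 1.
  i=1: a_1=2, p_1 = 2*29 + 1 = 59, q_1 = 2*1 + 0 = 2.
  i=2: a_2=4, p_2 = 4*59 + 29 = 265, q_2 = 4*2 + 1 = 9.
  i=3: a_3=29, p_3 = 29*265 + 59 = 7744, q_3 = 29*9 + 2 = 263.
  i=4: a_4=4, p_4 = 4*7744 + 265 = 31241, q_4 = 4*263 + 9 = 1061.
  i=5: a_5=2, p_5 = 2*31241 + 7744 = 70226, q_5 = 2*1061 + 263 = 2385.
Check: 70226^2 - 867*2385^2 = 4931691076 - 4931691075 = 1, so (x, y) = (70226, 2385) solves the equation, and by the theorem it is the least positive solution.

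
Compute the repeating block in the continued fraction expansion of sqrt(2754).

Write x_i = (sqrt(2754) + m_i)/d_i with (m_0, d_0) = (0, 1). a_0 = floor(sqrt(2754)) = 52, since 52^2 = 2704 <= 2754 < 2809 = 53^2.
Iterate m_{i+1} = d_i*a_i - m_i, d_{i+1} = (2754 - m_{i+1}^2)/d_i, a_{i+1} = floor((a_0 + m_{i+1})/d_{i+1}):
  m_1 = 1*52 - 0 = 52, d_1 = (2754 - 52^2)/1 = 50/1 = 50, a_1 = floor((52 + 52)/50) = 2.
  m_2 = 50*2 - 52 = 48, d_2 = (2754 - 48^2)/50 = 450/50 = 9, a_2 = floor((52 + 48)/9) = 11.
  m_3 = 9*11 - 48 = 51, d_3 = (2754 - 51^2)/9 = 153/9 = 17, a_3 = floor((52 + 51)/17) = 6.
  m_4 = 17*6 - 51 = 51, d_4 = (2754 - 51^2)/17 = 153/17 = 9, a_4 = floor((52 + 51)/9) = 11.
  m_5 = 9*11 - 51 = 48, d_5 = (2754 - 48^2)/9 = 450/9 = 50, a_5 = floor((52 + 48)/50) = 2.
  m_6 = 50*2 - 48 = 52, d_6 = (2754 - 52^2)/50 = 50/50 = 1, a_6 = floor((52 + 52)/1) = 104.
  m_7 = 1*104 - 52 = 52, d_7 = (2754 - 52^2)/1 = 50/1 = 50: (m_7, d_7) = (m_1, d_1) = (52, 50), so from here the quotients repeat a_1, ..., a_6; the period length is 6.
Hence the expansion of sqrt(2754) is a_0 = 52 followed by the repeating block 2, 11, 6, 11, 2, 104 (period 6).

[52; (2, 11, 6, 11, 2, 104)]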